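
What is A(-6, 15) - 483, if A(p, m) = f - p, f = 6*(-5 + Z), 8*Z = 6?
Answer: -1005/2 ≈ -502.50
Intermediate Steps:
Z = 3/4 (Z = (1/8)*6 = 3/4 ≈ 0.75000)
f = -51/2 (f = 6*(-5 + 3/4) = 6*(-17/4) = -51/2 ≈ -25.500)
A(p, m) = -51/2 - p
A(-6, 15) - 483 = (-51/2 - 1*(-6)) - 483 = (-51/2 + 6) - 483 = -39/2 - 483 = -1005/2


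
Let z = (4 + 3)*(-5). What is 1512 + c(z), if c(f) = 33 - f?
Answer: 1580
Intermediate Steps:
z = -35 (z = 7*(-5) = -35)
1512 + c(z) = 1512 + (33 - 1*(-35)) = 1512 + (33 + 35) = 1512 + 68 = 1580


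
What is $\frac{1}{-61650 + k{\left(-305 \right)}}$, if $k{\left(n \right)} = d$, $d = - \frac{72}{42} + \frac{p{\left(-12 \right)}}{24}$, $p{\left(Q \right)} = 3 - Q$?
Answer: $- \frac{56}{3452461} \approx -1.622 \cdot 10^{-5}$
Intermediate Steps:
$d = - \frac{61}{56}$ ($d = - \frac{72}{42} + \frac{3 - -12}{24} = \left(-72\right) \frac{1}{42} + \left(3 + 12\right) \frac{1}{24} = - \frac{12}{7} + 15 \cdot \frac{1}{24} = - \frac{12}{7} + \frac{5}{8} = - \frac{61}{56} \approx -1.0893$)
$k{\left(n \right)} = - \frac{61}{56}$
$\frac{1}{-61650 + k{\left(-305 \right)}} = \frac{1}{-61650 - \frac{61}{56}} = \frac{1}{- \frac{3452461}{56}} = - \frac{56}{3452461}$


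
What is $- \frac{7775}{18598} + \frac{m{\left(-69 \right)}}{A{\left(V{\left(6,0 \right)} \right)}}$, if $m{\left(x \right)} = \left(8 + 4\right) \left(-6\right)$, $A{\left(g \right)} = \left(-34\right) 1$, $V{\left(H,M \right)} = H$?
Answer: $\frac{31609}{18598} \approx 1.6996$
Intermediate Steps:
$A{\left(g \right)} = -34$
$m{\left(x \right)} = -72$ ($m{\left(x \right)} = 12 \left(-6\right) = -72$)
$- \frac{7775}{18598} + \frac{m{\left(-69 \right)}}{A{\left(V{\left(6,0 \right)} \right)}} = - \frac{7775}{18598} - \frac{72}{-34} = \left(-7775\right) \frac{1}{18598} - - \frac{36}{17} = - \frac{7775}{18598} + \frac{36}{17} = \frac{31609}{18598}$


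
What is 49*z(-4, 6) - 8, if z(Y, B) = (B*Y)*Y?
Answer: 4696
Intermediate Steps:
z(Y, B) = B*Y²
49*z(-4, 6) - 8 = 49*(6*(-4)²) - 8 = 49*(6*16) - 8 = 49*96 - 8 = 4704 - 8 = 4696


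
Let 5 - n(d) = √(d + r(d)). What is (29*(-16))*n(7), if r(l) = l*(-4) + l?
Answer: -2320 + 464*I*√14 ≈ -2320.0 + 1736.1*I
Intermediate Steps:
r(l) = -3*l (r(l) = -4*l + l = -3*l)
n(d) = 5 - √2*√(-d) (n(d) = 5 - √(d - 3*d) = 5 - √(-2*d) = 5 - √2*√(-d))
(29*(-16))*n(7) = (29*(-16))*(5 - √2*√(-1*7)) = -464*(5 - √2*√(-7)) = -464*(5 - √2*I*√7) = -464*(5 - I*√14) = -2320 + 464*I*√14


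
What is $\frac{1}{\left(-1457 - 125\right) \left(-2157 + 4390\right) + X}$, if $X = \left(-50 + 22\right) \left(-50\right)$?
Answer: $- \frac{1}{3531206} \approx -2.8319 \cdot 10^{-7}$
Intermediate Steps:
$X = 1400$ ($X = \left(-28\right) \left(-50\right) = 1400$)
$\frac{1}{\left(-1457 - 125\right) \left(-2157 + 4390\right) + X} = \frac{1}{\left(-1457 - 125\right) \left(-2157 + 4390\right) + 1400} = \frac{1}{\left(-1582\right) 2233 + 1400} = \frac{1}{-3532606 + 1400} = \frac{1}{-3531206} = - \frac{1}{3531206}$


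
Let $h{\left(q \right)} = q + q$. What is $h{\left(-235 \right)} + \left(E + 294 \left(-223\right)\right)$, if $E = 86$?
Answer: $-65946$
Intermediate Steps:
$h{\left(q \right)} = 2 q$
$h{\left(-235 \right)} + \left(E + 294 \left(-223\right)\right) = 2 \left(-235\right) + \left(86 + 294 \left(-223\right)\right) = -470 + \left(86 - 65562\right) = -470 - 65476 = -65946$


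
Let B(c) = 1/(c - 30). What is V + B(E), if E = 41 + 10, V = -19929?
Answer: -418508/21 ≈ -19929.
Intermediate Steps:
E = 51
B(c) = 1/(-30 + c)
V + B(E) = -19929 + 1/(-30 + 51) = -19929 + 1/21 = -418508/21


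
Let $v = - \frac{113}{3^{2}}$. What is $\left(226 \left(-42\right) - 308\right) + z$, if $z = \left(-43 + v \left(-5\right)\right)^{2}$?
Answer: $- \frac{762116}{81} \approx -9408.8$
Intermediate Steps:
$v = - \frac{113}{9} \approx -12.556$
$z = \frac{31684}{81}$ ($z = \left(-43 - - \frac{565}{9}\right)^{2} = \left(-43 + \frac{565}{9}\right)^{2} = \left(\frac{178}{9}\right)^{2} = \frac{31684}{81} \approx 391.16$)
$\left(226 \left(-42\right) - 308\right) + z = \left(226 \left(-42\right) - 308\right) + \frac{31684}{81} = \left(-9492 - 308\right) + \frac{31684}{81} = -9800 + \frac{31684}{81} = - \frac{762116}{81}$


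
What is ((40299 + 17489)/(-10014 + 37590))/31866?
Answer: 14447/219684204 ≈ 6.5763e-5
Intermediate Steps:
((40299 + 17489)/(-10014 + 37590))/31866 = (57788/27576)*(1/31866) = (57788*(1/27576))*(1/31866) = (14447/6894)*(1/31866) = 14447/219684204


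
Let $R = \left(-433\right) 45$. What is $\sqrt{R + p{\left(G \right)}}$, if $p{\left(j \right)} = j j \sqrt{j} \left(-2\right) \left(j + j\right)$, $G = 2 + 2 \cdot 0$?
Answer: $\sqrt{-19485 - 32 \sqrt{2}} \approx 139.75 i$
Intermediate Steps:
$R = -19485$
$G = 2$ ($G = 2 + 0 = 2$)
$p{\left(j \right)} = - 4 j^{\frac{7}{2}}$ ($p{\left(j \right)} = j j^{\frac{3}{2}} \left(-2\right) 2 j = j^{\frac{5}{2}} \left(-2\right) 2 j = - 2 j^{\frac{5}{2}} \cdot 2 j = - 4 j^{\frac{7}{2}}$)
$\sqrt{R + p{\left(G \right)}} = \sqrt{-19485 - 4 \cdot 2^{\frac{7}{2}}} = \sqrt{-19485 - 4 \cdot 8 \sqrt{2}} = \sqrt{-19485 - 32 \sqrt{2}}$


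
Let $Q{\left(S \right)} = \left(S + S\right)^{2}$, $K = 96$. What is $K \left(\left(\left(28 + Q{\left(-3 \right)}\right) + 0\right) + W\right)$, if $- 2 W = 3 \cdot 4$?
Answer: $5568$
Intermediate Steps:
$Q{\left(S \right)} = 4 S^{2}$ ($Q{\left(S \right)} = \left(2 S\right)^{2} = 4 S^{2}$)
$W = -6$ ($W = - \frac{3 \cdot 4}{2} = \left(- \frac{1}{2}\right) 12 = -6$)
$K \left(\left(\left(28 + Q{\left(-3 \right)}\right) + 0\right) + W\right) = 96 \left(\left(\left(28 + 4 \left(-3\right)^{2}\right) + 0\right) - 6\right) = 96 \left(\left(\left(28 + 4 \cdot 9\right) + 0\right) - 6\right) = 96 \left(\left(\left(28 + 36\right) + 0\right) - 6\right) = 96 \left(\left(64 + 0\right) - 6\right) = 96 \left(64 - 6\right) = 96 \cdot 58 = 5568$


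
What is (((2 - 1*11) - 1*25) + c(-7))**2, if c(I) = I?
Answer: 1681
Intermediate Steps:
(((2 - 1*11) - 1*25) + c(-7))**2 = (((2 - 1*11) - 1*25) - 7)**2 = (((2 - 11) - 25) - 7)**2 = ((-9 - 25) - 7)**2 = (-34 - 7)**2 = (-41)**2 = 1681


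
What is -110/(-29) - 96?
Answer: -2674/29 ≈ -92.207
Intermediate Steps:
-110/(-29) - 96 = -110*(-1/29) - 96 = 110/29 - 96 = -2674/29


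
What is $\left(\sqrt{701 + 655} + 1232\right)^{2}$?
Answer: $1519180 + 4928 \sqrt{339} \approx 1.6099 \cdot 10^{6}$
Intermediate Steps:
$\left(\sqrt{701 + 655} + 1232\right)^{2} = \left(\sqrt{1356} + 1232\right)^{2} = \left(2 \sqrt{339} + 1232\right)^{2} = \left(1232 + 2 \sqrt{339}\right)^{2}$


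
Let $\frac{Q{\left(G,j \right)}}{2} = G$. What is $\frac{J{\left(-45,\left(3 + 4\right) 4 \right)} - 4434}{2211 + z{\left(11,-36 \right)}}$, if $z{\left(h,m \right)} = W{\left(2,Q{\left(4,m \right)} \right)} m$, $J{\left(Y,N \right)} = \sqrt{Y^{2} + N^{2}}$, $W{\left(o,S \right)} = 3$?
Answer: $- \frac{4381}{2103} \approx -2.0832$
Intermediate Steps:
$Q{\left(G,j \right)} = 2 G$
$J{\left(Y,N \right)} = \sqrt{N^{2} + Y^{2}}$
$z{\left(h,m \right)} = 3 m$
$\frac{J{\left(-45,\left(3 + 4\right) 4 \right)} - 4434}{2211 + z{\left(11,-36 \right)}} = \frac{\sqrt{\left(\left(3 + 4\right) 4\right)^{2} + \left(-45\right)^{2}} - 4434}{2211 + 3 \left(-36\right)} = \frac{\sqrt{\left(7 \cdot 4\right)^{2} + 2025} - 4434}{2211 - 108} = \frac{\sqrt{28^{2} + 2025} - 4434}{2103} = \left(\sqrt{784 + 2025} - 4434\right) \frac{1}{2103} = \left(\sqrt{2809} - 4434\right) \frac{1}{2103} = \left(53 - 4434\right) \frac{1}{2103} = \left(-4381\right) \frac{1}{2103} = - \frac{4381}{2103}$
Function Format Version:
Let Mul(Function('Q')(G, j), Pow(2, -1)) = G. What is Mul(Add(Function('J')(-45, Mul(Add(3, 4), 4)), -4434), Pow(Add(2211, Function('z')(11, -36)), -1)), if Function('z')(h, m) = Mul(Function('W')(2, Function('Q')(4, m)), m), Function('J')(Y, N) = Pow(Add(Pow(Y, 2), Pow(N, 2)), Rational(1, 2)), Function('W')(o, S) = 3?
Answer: Rational(-4381, 2103) ≈ -2.0832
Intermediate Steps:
Function('Q')(G, j) = Mul(2, G)
Function('J')(Y, N) = Pow(Add(Pow(N, 2), Pow(Y, 2)), Rational(1, 2))
Function('z')(h, m) = Mul(3, m)
Mul(Add(Function('J')(-45, Mul(Add(3, 4), 4)), -4434), Pow(Add(2211, Function('z')(11, -36)), -1)) = Mul(Add(Pow(Add(Pow(Mul(Add(3, 4), 4), 2), Pow(-45, 2)), Rational(1, 2)), -4434), Pow(Add(2211, Mul(3, -36)), -1)) = Mul(Add(Pow(Add(Pow(Mul(7, 4), 2), 2025), Rational(1, 2)), -4434), Pow(Add(2211, -108), -1)) = Mul(Add(Pow(Add(Pow(28, 2), 2025), Rational(1, 2)), -4434), Pow(2103, -1)) = Mul(Add(Pow(Add(784, 2025), Rational(1, 2)), -4434), Rational(1, 2103)) = Mul(Add(Pow(2809, Rational(1, 2)), -4434), Rational(1, 2103)) = Mul(Add(53, -4434), Rational(1, 2103)) = Mul(-4381, Rational(1, 2103)) = Rational(-4381, 2103)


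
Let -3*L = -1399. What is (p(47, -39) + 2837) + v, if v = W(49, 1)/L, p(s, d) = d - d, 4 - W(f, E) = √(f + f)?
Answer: 3968975/1399 - 21*√2/1399 ≈ 2837.0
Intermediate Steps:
W(f, E) = 4 - √2*√f (W(f, E) = 4 - √(f + f) = 4 - √(2*f) = 4 - √2*√f)
p(s, d) = 0
L = 1399/3 (L = -⅓*(-1399) = 1399/3 ≈ 466.33)
v = 12/1399 - 21*√2/1399 (v = (4 - √2*√49)/(1399/3) = (4 - 1*√2*7)*(3/1399) = (4 - 7*√2)*(3/1399) = 12/1399 - 21*√2/1399 ≈ -0.012651)
(p(47, -39) + 2837) + v = (0 + 2837) + (12/1399 - 21*√2/1399) = 2837 + (12/1399 - 21*√2/1399) = 3968975/1399 - 21*√2/1399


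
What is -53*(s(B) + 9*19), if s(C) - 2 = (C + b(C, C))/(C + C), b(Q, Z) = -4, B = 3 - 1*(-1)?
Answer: -9169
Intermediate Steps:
B = 4 (B = 3 + 1 = 4)
s(C) = 2 + (-4 + C)/(2*C) (s(C) = 2 + (C - 4)/(C + C) = 2 + (-4 + C)/((2*C)) = 2 + (-4 + C)*(1/(2*C)) = 2 + (-4 + C)/(2*C))
-53*(s(B) + 9*19) = -53*((5/2 - 2/4) + 9*19) = -53*((5/2 - 2*¼) + 171) = -53*((5/2 - ½) + 171) = -53*(2 + 171) = -53*173 = -9169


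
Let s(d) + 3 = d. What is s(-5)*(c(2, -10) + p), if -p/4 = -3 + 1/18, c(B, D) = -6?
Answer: -416/9 ≈ -46.222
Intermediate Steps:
s(d) = -3 + d
p = 106/9 (p = -4*(-3 + 1/18) = -4*(-53/18) = 106/9 ≈ 11.778)
s(-5)*(c(2, -10) + p) = (-3 - 5)*(-6 + 106/9) = -8*52/9 = -416/9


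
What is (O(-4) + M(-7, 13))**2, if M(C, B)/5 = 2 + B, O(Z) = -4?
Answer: 5041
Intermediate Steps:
M(C, B) = 10 + 5*B (M(C, B) = 5*(2 + B) = 10 + 5*B)
(O(-4) + M(-7, 13))**2 = (-4 + (10 + 5*13))**2 = (-4 + (10 + 65))**2 = (-4 + 75)**2 = 71**2 = 5041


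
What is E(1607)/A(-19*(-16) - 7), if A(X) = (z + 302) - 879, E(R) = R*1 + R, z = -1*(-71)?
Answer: -1607/253 ≈ -6.3518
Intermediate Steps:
z = 71
E(R) = 2*R (E(R) = R + R = 2*R)
A(X) = -506 (A(X) = (71 + 302) - 879 = 373 - 879 = -506)
E(1607)/A(-19*(-16) - 7) = (2*1607)/(-506) = 3214*(-1/506) = -1607/253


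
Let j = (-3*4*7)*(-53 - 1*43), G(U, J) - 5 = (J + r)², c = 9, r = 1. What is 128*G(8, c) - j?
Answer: 5376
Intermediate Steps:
G(U, J) = 5 + (1 + J)² (G(U, J) = 5 + (J + 1)² = 5 + (1 + J)²)
j = 8064 (j = (-12*7)*(-53 - 43) = -84*(-96) = 8064)
128*G(8, c) - j = 128*(5 + (1 + 9)²) - 1*8064 = 128*(5 + 10²) - 8064 = 128*(5 + 100) - 8064 = 128*105 - 8064 = 13440 - 8064 = 5376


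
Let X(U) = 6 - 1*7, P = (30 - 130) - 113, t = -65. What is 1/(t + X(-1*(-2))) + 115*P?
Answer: -1616671/66 ≈ -24495.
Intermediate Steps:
P = -213 (P = -100 - 113 = -213)
X(U) = -1 (X(U) = 6 - 7 = -1)
1/(t + X(-1*(-2))) + 115*P = 1/(-65 - 1) + 115*(-213) = 1/(-66) - 24495 = -1/66 - 24495 = -1616671/66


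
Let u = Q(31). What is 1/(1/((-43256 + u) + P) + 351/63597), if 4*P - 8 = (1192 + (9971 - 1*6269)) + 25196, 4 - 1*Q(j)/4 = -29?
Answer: 1509347601/8287885 ≈ 182.11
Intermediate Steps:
Q(j) = 132 (Q(j) = 16 - 4*(-29) = 16 + 116 = 132)
u = 132
P = 15049/2 (P = 2 + ((1192 + (9971 - 1*6269)) + 25196)/4 = 2 + ((1192 + (9971 - 6269)) + 25196)/4 = 2 + ((1192 + 3702) + 25196)/4 = 2 + (4894 + 25196)/4 = 2 + (1/4)*30090 = 2 + 15045/2 = 15049/2 ≈ 7524.5)
1/(1/((-43256 + u) + P) + 351/63597) = 1/(1/((-43256 + 132) + 15049/2) + 351/63597) = 1/(1/(-43124 + 15049/2) + 351*(1/63597)) = 1/(1/(-71199/2) + 117/21199) = 1/(-2/71199 + 117/21199) = 1/(8287885/1509347601) = 1509347601/8287885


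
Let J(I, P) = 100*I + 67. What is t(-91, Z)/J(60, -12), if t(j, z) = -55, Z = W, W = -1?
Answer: -55/6067 ≈ -0.0090654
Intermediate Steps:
J(I, P) = 67 + 100*I
Z = -1
t(-91, Z)/J(60, -12) = -55/(67 + 100*60) = -55/(67 + 6000) = -55/6067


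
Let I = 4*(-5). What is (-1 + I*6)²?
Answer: 14641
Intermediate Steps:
I = -20
(-1 + I*6)² = (-1 - 20*6)² = (-1 - 120)² = (-121)² = 14641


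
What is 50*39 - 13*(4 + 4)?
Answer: 1846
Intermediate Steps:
50*39 - 13*(4 + 4) = 1950 - 13*8 = 1950 - 104 = 1846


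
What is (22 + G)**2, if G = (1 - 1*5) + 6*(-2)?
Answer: 36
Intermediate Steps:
G = -16 (G = (1 - 5) - 12 = -4 - 12 = -16)
(22 + G)**2 = (22 - 16)**2 = 6**2 = 36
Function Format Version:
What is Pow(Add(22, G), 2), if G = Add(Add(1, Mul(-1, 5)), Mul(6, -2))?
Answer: 36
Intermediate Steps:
G = -16 (G = Add(Add(1, -5), -12) = Add(-4, -12) = -16)
Pow(Add(22, G), 2) = Pow(Add(22, -16), 2) = Pow(6, 2) = 36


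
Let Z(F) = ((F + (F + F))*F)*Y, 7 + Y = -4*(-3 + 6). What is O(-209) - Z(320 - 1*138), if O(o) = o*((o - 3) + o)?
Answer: 1976057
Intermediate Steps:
O(o) = o*(-3 + 2*o) (O(o) = o*((-3 + o) + o) = o*(-3 + 2*o))
Y = -19 (Y = -7 - 4*(-3 + 6) = -7 - 4*3 = -7 - 12 = -19)
Z(F) = -57*F² (Z(F) = ((F + (F + F))*F)*(-19) = ((F + 2*F)*F)*(-19) = ((3*F)*F)*(-19) = (3*F²)*(-19) = -57*F²)
O(-209) - Z(320 - 1*138) = -209*(-3 + 2*(-209)) - (-57)*(320 - 1*138)² = -209*(-3 - 418) - (-57)*(320 - 138)² = -209*(-421) - (-57)*182² = 87989 - (-57)*33124 = 87989 - 1*(-1888068) = 87989 + 1888068 = 1976057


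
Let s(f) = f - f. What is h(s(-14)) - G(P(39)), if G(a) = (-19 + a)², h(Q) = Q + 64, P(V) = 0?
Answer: -297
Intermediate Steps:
s(f) = 0
h(Q) = 64 + Q
h(s(-14)) - G(P(39)) = (64 + 0) - (-19 + 0)² = 64 - 1*(-19)² = 64 - 1*361 = 64 - 361 = -297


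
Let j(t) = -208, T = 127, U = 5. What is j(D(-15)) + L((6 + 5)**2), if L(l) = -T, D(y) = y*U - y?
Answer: -335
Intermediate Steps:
D(y) = 4*y (D(y) = y*5 - y = 5*y - y = 4*y)
L(l) = -127 (L(l) = -1*127 = -127)
j(D(-15)) + L((6 + 5)**2) = -208 - 127 = -335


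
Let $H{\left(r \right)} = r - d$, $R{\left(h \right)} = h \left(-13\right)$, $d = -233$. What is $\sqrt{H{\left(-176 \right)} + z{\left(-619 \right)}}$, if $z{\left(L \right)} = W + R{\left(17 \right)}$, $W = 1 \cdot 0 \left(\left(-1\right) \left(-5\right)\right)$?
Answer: $2 i \sqrt{41} \approx 12.806 i$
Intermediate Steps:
$W = 0$ ($W = 0 \cdot 5 = 0$)
$R{\left(h \right)} = - 13 h$
$H{\left(r \right)} = 233 + r$ ($H{\left(r \right)} = r - -233 = r + 233 = 233 + r$)
$z{\left(L \right)} = -221$ ($z{\left(L \right)} = 0 - 221 = -221$)
$\sqrt{H{\left(-176 \right)} + z{\left(-619 \right)}} = \sqrt{\left(233 - 176\right) - 221} = \sqrt{57 - 221} = \sqrt{-164} = 2 i \sqrt{41}$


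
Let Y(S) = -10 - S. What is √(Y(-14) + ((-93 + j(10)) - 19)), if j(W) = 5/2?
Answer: I*√422/2 ≈ 10.271*I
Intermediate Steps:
j(W) = 5/2 (j(W) = 5*(½) = 5/2)
√(Y(-14) + ((-93 + j(10)) - 19)) = √((-10 - 1*(-14)) + ((-93 + 5/2) - 19)) = √((-10 + 14) + (-181/2 - 19)) = √(4 - 219/2) = √(-211/2) = I*√422/2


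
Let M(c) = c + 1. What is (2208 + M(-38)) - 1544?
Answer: 627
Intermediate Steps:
M(c) = 1 + c
(2208 + M(-38)) - 1544 = (2208 + (1 - 38)) - 1544 = (2208 - 37) - 1544 = 2171 - 1544 = 627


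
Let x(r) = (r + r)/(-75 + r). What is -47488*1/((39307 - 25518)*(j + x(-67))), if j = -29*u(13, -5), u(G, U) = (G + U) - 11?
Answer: -120416/3074947 ≈ -0.039160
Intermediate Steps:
u(G, U) = -11 + G + U
x(r) = 2*r/(-75 + r) (x(r) = (2*r)/(-75 + r) = 2*r/(-75 + r))
j = 87 (j = -29*(-11 + 13 - 5) = -29*(-3) = 87)
-47488*1/((39307 - 25518)*(j + x(-67))) = -47488*1/((87 + 2*(-67)/(-75 - 67))*(39307 - 25518)) = -47488*1/(13789*(87 + 2*(-67)/(-142))) = -47488*1/(13789*(87 + 2*(-67)*(-1/142))) = -47488*1/(13789*(87 + 67/71)) = -47488/(13789*(6244/71)) = -47488/86098516/71 = -47488*71/86098516 = -120416/3074947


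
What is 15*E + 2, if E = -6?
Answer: -88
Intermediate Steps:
15*E + 2 = 15*(-6) + 2 = -90 + 2 = -88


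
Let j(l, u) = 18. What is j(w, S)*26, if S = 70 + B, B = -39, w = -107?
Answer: 468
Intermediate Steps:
S = 31 (S = 70 - 39 = 31)
j(w, S)*26 = 18*26 = 468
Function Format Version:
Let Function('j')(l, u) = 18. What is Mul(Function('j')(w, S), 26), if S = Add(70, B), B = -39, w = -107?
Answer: 468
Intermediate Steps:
S = 31 (S = Add(70, -39) = 31)
Mul(Function('j')(w, S), 26) = Mul(18, 26) = 468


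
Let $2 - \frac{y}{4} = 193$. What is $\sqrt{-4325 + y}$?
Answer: $i \sqrt{5089} \approx 71.337 i$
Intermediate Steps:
$y = -764$ ($y = 8 - 772 = -764$)
$\sqrt{-4325 + y} = \sqrt{-4325 - 764} = \sqrt{-5089} = i \sqrt{5089}$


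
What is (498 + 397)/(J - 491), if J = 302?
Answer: -895/189 ≈ -4.7355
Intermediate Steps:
(498 + 397)/(J - 491) = (498 + 397)/(302 - 491) = 895/(-189) = 895*(-1/189) = -895/189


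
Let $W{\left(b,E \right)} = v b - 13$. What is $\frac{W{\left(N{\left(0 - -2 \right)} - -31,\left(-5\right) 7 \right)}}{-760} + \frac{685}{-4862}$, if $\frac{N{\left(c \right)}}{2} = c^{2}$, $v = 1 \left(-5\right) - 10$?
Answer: $\frac{596719}{923780} \approx 0.64595$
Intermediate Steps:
$v = -15$ ($v = -5 - 10 = -15$)
$N{\left(c \right)} = 2 c^{2}$
$W{\left(b,E \right)} = -13 - 15 b$ ($W{\left(b,E \right)} = - 15 b - 13 = -13 - 15 b$)
$\frac{W{\left(N{\left(0 - -2 \right)} - -31,\left(-5\right) 7 \right)}}{-760} + \frac{685}{-4862} = \frac{-13 - 15 \left(2 \left(0 - -2\right)^{2} - -31\right)}{-760} + \frac{685}{-4862} = \left(-13 - 15 \left(2 \left(0 + 2\right)^{2} + 31\right)\right) \left(- \frac{1}{760}\right) + 685 \left(- \frac{1}{4862}\right) = \left(-13 - 15 \left(2 \cdot 2^{2} + 31\right)\right) \left(- \frac{1}{760}\right) - \frac{685}{4862} = \left(-13 - 15 \left(2 \cdot 4 + 31\right)\right) \left(- \frac{1}{760}\right) - \frac{685}{4862} = \left(-13 - 15 \left(8 + 31\right)\right) \left(- \frac{1}{760}\right) - \frac{685}{4862} = \left(-13 - 585\right) \left(- \frac{1}{760}\right) - \frac{685}{4862} = \left(-598\right) \left(- \frac{1}{760}\right) - \frac{685}{4862} = \frac{299}{380} - \frac{685}{4862} = \frac{596719}{923780}$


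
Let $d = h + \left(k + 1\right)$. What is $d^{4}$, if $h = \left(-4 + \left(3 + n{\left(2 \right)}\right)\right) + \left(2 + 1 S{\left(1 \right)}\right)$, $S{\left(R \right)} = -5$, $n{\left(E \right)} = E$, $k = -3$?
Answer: $256$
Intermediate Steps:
$h = -2$ ($h = \left(-4 + \left(3 + 2\right)\right) + \left(2 + 1 \left(-5\right)\right) = \left(-4 + 5\right) + \left(2 - 5\right) = 1 - 3 = -2$)
$d = -4$ ($d = -2 + \left(-3 + 1\right) = -2 - 2 = -4$)
$d^{4} = \left(-4\right)^{4} = 256$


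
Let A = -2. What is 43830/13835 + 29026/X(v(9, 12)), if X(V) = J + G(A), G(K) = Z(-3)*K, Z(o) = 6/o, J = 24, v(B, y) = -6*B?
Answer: 40280195/38738 ≈ 1039.8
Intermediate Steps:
G(K) = -2*K (G(K) = (6/(-3))*K = (6*(-⅓))*K = -2*K)
X(V) = 28 (X(V) = 24 - 2*(-2) = 24 + 4 = 28)
43830/13835 + 29026/X(v(9, 12)) = 43830/13835 + 29026/28 = 43830*(1/13835) + 29026*(1/28) = 8766/2767 + 14513/14 = 40280195/38738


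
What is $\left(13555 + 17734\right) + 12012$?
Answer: $43301$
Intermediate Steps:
$\left(13555 + 17734\right) + 12012 = 31289 + 12012 = 43301$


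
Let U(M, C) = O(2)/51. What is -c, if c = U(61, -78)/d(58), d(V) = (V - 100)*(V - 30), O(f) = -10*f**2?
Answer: -5/7497 ≈ -0.00066693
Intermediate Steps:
U(M, C) = -40/51 (U(M, C) = -10*2**2/51 = -10*4*(1/51) = -40*1/51 = -40/51)
d(V) = (-100 + V)*(-30 + V)
c = 5/7497 (c = -40/(51*(3000 + 58**2 - 130*58)) = -40/(51*(3000 + 3364 - 7540)) = -40/51/(-1176) = -40/51*(-1/1176) = 5/7497 ≈ 0.00066693)
-c = -1*5/7497 = -5/7497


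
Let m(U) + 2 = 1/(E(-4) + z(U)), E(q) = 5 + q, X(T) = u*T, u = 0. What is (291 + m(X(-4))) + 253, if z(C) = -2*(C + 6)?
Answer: 5961/11 ≈ 541.91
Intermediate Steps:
X(T) = 0 (X(T) = 0*T = 0)
z(C) = -12 - 2*C (z(C) = -2*(6 + C) = -12 - 2*C)
m(U) = -2 + 1/(-11 - 2*U) (m(U) = -2 + 1/((5 - 4) + (-12 - 2*U)) = -2 + 1/(1 + (-12 - 2*U)) = -2 + 1/(-11 - 2*U))
(291 + m(X(-4))) + 253 = (291 + (-23 - 4*0)/(11 + 2*0)) + 253 = (291 + (-23 + 0)/(11 + 0)) + 253 = (291 - 23/11) + 253 = 3178/11 + 253 = 5961/11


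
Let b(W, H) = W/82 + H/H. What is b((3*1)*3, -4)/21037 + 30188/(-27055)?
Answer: -52072864387/46670794870 ≈ -1.1157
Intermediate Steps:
b(W, H) = 1 + W/82 (b(W, H) = W*(1/82) + 1 = W/82 + 1 = 1 + W/82)
b((3*1)*3, -4)/21037 + 30188/(-27055) = (1 + ((3*1)*3)/82)/21037 + 30188/(-27055) = (1 + (3*3)/82)*(1/21037) + 30188*(-1/27055) = (1 + (1/82)*9)*(1/21037) - 30188/27055 = (1 + 9/82)*(1/21037) - 30188/27055 = (91/82)*(1/21037) - 30188/27055 = 91/1725034 - 30188/27055 = -52072864387/46670794870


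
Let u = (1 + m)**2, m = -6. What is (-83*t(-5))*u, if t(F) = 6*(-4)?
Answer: 49800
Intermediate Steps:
t(F) = -24
u = 25 (u = (1 - 6)**2 = (-5)**2 = 25)
(-83*t(-5))*u = -83*(-24)*25 = 1992*25 = 49800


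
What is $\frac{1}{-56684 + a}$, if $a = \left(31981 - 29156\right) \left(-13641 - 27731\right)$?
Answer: $- \frac{1}{116932584} \approx -8.5519 \cdot 10^{-9}$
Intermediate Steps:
$a = -116875900$ ($a = 2825 \left(-41372\right) = -116875900$)
$\frac{1}{-56684 + a} = \frac{1}{-56684 - 116875900} = \frac{1}{-116932584} = - \frac{1}{116932584}$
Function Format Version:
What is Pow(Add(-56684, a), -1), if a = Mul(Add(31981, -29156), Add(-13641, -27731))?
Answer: Rational(-1, 116932584) ≈ -8.5519e-9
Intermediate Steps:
a = -116875900 (a = Mul(2825, -41372) = -116875900)
Pow(Add(-56684, a), -1) = Pow(Add(-56684, -116875900), -1) = Pow(-116932584, -1) = Rational(-1, 116932584)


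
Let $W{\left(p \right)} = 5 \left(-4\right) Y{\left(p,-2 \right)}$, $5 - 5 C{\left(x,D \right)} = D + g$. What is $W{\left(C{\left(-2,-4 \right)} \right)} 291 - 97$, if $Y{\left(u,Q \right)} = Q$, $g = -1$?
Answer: $11543$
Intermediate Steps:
$C{\left(x,D \right)} = \frac{6}{5} - \frac{D}{5}$ ($C{\left(x,D \right)} = 1 - \frac{D - 1}{5} = 1 - \frac{-1 + D}{5} = 1 - \left(- \frac{1}{5} + \frac{D}{5}\right) = \frac{6}{5} - \frac{D}{5}$)
$W{\left(p \right)} = 40$ ($W{\left(p \right)} = 5 \left(-4\right) \left(-2\right) = \left(-20\right) \left(-2\right) = 40$)
$W{\left(C{\left(-2,-4 \right)} \right)} 291 - 97 = 40 \cdot 291 - 97 = 11640 - 97 = 11543$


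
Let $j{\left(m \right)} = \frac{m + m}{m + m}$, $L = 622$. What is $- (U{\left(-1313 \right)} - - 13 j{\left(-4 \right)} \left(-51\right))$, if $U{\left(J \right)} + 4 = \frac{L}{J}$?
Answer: $\frac{876393}{1313} \approx 667.47$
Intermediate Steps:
$j{\left(m \right)} = 1$ ($j{\left(m \right)} = \frac{2 m}{2 m} = 2 m \frac{1}{2 m} = 1$)
$U{\left(J \right)} = -4 + \frac{622}{J}$
$- (U{\left(-1313 \right)} - - 13 j{\left(-4 \right)} \left(-51\right)) = - (\left(-4 + \frac{622}{-1313}\right) - \left(-13\right) 1 \left(-51\right)) = - (\left(-4 + 622 \left(- \frac{1}{1313}\right)\right) - \left(-13\right) \left(-51\right)) = - (\left(-4 - \frac{622}{1313}\right) - 663) = - (- \frac{5874}{1313} - 663) = \left(-1\right) \left(- \frac{876393}{1313}\right) = \frac{876393}{1313}$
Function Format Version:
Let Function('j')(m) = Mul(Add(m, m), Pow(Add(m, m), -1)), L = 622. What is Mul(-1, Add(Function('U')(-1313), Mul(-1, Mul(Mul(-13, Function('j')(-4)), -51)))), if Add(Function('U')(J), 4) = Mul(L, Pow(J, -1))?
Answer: Rational(876393, 1313) ≈ 667.47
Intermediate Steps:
Function('j')(m) = 1 (Function('j')(m) = Mul(Mul(2, m), Pow(Mul(2, m), -1)) = Mul(Mul(2, m), Mul(Rational(1, 2), Pow(m, -1))) = 1)
Function('U')(J) = Add(-4, Mul(622, Pow(J, -1)))
Mul(-1, Add(Function('U')(-1313), Mul(-1, Mul(Mul(-13, Function('j')(-4)), -51)))) = Mul(-1, Add(Add(-4, Mul(622, Pow(-1313, -1))), Mul(-1, Mul(Mul(-13, 1), -51)))) = Mul(-1, Add(Add(-4, Mul(622, Rational(-1, 1313))), Mul(-1, Mul(-13, -51)))) = Mul(-1, Add(Add(-4, Rational(-622, 1313)), Mul(-1, 663))) = Mul(-1, Add(Rational(-5874, 1313), -663)) = Mul(-1, Rational(-876393, 1313)) = Rational(876393, 1313)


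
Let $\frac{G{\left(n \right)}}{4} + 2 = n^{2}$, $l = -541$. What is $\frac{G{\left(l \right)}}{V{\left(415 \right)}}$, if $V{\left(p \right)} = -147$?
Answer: $- \frac{1170716}{147} \approx -7964.1$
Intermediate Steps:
$G{\left(n \right)} = -8 + 4 n^{2}$
$\frac{G{\left(l \right)}}{V{\left(415 \right)}} = \frac{-8 + 4 \left(-541\right)^{2}}{-147} = \left(-8 + 4 \cdot 292681\right) \left(- \frac{1}{147}\right) = \left(-8 + 1170724\right) \left(- \frac{1}{147}\right) = 1170716 \left(- \frac{1}{147}\right) = - \frac{1170716}{147}$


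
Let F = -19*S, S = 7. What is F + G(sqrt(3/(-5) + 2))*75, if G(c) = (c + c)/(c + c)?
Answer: -58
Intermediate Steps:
F = -133 (F = -19*7 = -133)
G(c) = 1 (G(c) = (2*c)/((2*c)) = (2*c)*(1/(2*c)) = 1)
F + G(sqrt(3/(-5) + 2))*75 = -133 + 1*75 = -133 + 75 = -58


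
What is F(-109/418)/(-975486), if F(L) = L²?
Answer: -11881/170440815864 ≈ -6.9707e-8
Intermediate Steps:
F(-109/418)/(-975486) = (-109/418)²/(-975486) = (-109*1/418)²*(-1/975486) = (-109/418)²*(-1/975486) = (11881/174724)*(-1/975486) = -11881/170440815864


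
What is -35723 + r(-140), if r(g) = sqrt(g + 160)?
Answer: -35723 + 2*sqrt(5) ≈ -35719.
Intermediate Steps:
r(g) = sqrt(160 + g)
-35723 + r(-140) = -35723 + sqrt(160 - 140) = -35723 + sqrt(20) = -35723 + 2*sqrt(5)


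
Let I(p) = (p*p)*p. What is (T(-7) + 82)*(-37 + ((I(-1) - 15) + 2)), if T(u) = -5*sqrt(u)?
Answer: -4182 + 255*I*sqrt(7) ≈ -4182.0 + 674.67*I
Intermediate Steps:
I(p) = p**3 (I(p) = p**2*p = p**3)
(T(-7) + 82)*(-37 + ((I(-1) - 15) + 2)) = (-5*I*sqrt(7) + 82)*(-37 + (((-1)**3 - 15) + 2)) = (-5*I*sqrt(7) + 82)*(-37 + ((-1 - 15) + 2)) = (-5*I*sqrt(7) + 82)*(-37 + (-16 + 2)) = (82 - 5*I*sqrt(7))*(-37 - 14) = (82 - 5*I*sqrt(7))*(-51) = -4182 + 255*I*sqrt(7)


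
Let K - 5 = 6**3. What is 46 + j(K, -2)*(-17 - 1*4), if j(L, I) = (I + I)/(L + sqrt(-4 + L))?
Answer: 187939/4052 - 7*sqrt(217)/4052 ≈ 46.356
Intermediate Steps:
K = 221 (K = 5 + 6**3 = 5 + 216 = 221)
j(L, I) = 2*I/(L + sqrt(-4 + L)) (j(L, I) = (2*I)/(L + sqrt(-4 + L)) = 2*I/(L + sqrt(-4 + L)))
46 + j(K, -2)*(-17 - 1*4) = 46 + (2*(-2)/(221 + sqrt(-4 + 221)))*(-17 - 1*4) = 46 + (2*(-2)/(221 + sqrt(217)))*(-17 - 4) = 46 - 4/(221 + sqrt(217))*(-21) = 46 + 84/(221 + sqrt(217))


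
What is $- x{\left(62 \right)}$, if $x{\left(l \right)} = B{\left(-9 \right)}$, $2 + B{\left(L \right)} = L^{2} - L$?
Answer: $-88$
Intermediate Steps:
$B{\left(L \right)} = -2 + L^{2} - L$ ($B{\left(L \right)} = -2 + \left(L^{2} - L\right) = -2 + L^{2} - L$)
$x{\left(l \right)} = 88$ ($x{\left(l \right)} = -2 + \left(-9\right)^{2} - -9 = -2 + 81 + 9 = 88$)
$- x{\left(62 \right)} = \left(-1\right) 88 = -88$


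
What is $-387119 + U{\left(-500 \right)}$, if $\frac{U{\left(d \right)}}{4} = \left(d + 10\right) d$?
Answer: $592881$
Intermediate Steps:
$U{\left(d \right)} = 4 d \left(10 + d\right)$ ($U{\left(d \right)} = 4 \left(d + 10\right) d = 4 \left(10 + d\right) d = 4 d \left(10 + d\right)$)
$-387119 + U{\left(-500 \right)} = -387119 + 4 \left(-500\right) \left(10 - 500\right) = -387119 + 4 \left(-500\right) \left(-490\right) = -387119 + 980000 = 592881$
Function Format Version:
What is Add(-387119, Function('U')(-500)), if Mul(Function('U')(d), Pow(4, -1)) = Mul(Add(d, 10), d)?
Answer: 592881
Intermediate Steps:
Function('U')(d) = Mul(4, d, Add(10, d)) (Function('U')(d) = Mul(4, Mul(Add(d, 10), d)) = Mul(4, Mul(Add(10, d), d)) = Mul(4, Mul(d, Add(10, d))) = Mul(4, d, Add(10, d)))
Add(-387119, Function('U')(-500)) = Add(-387119, Mul(4, -500, Add(10, -500))) = Add(-387119, Mul(4, -500, -490)) = Add(-387119, 980000) = 592881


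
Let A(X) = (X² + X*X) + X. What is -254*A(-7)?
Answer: -23114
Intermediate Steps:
A(X) = X + 2*X² (A(X) = (X² + X²) + X = 2*X² + X = X + 2*X²)
-254*A(-7) = -(-1778)*(1 + 2*(-7)) = -(-1778)*(1 - 14) = -(-1778)*(-13) = -254*91 = -23114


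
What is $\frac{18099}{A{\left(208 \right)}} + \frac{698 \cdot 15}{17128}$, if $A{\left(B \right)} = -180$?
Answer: $- \frac{1069844}{10705} \approx -99.939$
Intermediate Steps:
$\frac{18099}{A{\left(208 \right)}} + \frac{698 \cdot 15}{17128} = \frac{18099}{-180} + \frac{698 \cdot 15}{17128} = 18099 \left(- \frac{1}{180}\right) + 10470 \cdot \frac{1}{17128} = - \frac{2011}{20} + \frac{5235}{8564} = - \frac{1069844}{10705}$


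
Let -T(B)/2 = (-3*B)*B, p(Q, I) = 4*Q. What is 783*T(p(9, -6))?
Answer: 6088608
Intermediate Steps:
T(B) = 6*B**2 (T(B) = -2*(-3*B)*B = -(-6)*B**2 = 6*B**2)
783*T(p(9, -6)) = 783*(6*(4*9)**2) = 783*(6*36**2) = 783*(6*1296) = 783*7776 = 6088608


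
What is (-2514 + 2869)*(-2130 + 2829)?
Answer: 248145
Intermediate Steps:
(-2514 + 2869)*(-2130 + 2829) = 355*699 = 248145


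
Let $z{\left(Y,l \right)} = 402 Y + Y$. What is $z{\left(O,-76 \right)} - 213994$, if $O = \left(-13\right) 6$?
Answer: $-245428$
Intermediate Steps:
$O = -78$
$z{\left(Y,l \right)} = 403 Y$
$z{\left(O,-76 \right)} - 213994 = 403 \left(-78\right) - 213994 = -31434 - 213994 = -245428$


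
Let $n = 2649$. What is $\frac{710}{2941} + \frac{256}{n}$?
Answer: $\frac{2633686}{7790709} \approx 0.33805$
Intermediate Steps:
$\frac{710}{2941} + \frac{256}{n} = \frac{710}{2941} + \frac{256}{2649} = \frac{2633686}{7790709}$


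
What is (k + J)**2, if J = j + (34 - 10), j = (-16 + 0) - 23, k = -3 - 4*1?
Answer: 484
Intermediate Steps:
k = -7 (k = -3 - 4 = -7)
j = -39 (j = -16 - 23 = -39)
J = -15 (J = -39 + (34 - 10) = -39 + 24 = -15)
(k + J)**2 = (-7 - 15)**2 = (-22)**2 = 484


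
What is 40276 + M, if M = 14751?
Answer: 55027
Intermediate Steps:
40276 + M = 40276 + 14751 = 55027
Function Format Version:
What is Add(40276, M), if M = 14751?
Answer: 55027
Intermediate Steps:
Add(40276, M) = Add(40276, 14751) = 55027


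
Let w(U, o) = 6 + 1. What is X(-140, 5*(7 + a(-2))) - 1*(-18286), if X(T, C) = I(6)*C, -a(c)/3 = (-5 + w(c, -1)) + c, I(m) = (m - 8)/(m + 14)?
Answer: 36565/2 ≈ 18283.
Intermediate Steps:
w(U, o) = 7
I(m) = (-8 + m)/(14 + m)
a(c) = -6 - 3*c (a(c) = -3*((-5 + 7) + c) = -3*(2 + c) = -6 - 3*c)
X(T, C) = -C/10 (X(T, C) = ((-8 + 6)/(14 + 6))*C = (-2/20)*C = ((1/20)*(-2))*C = -C/10)
X(-140, 5*(7 + a(-2))) - 1*(-18286) = -(7 + (-6 - 3*(-2)))/2 - 1*(-18286) = -(7 + (-6 + 6))/2 + 18286 = -(7 + 0)/2 + 18286 = -7/2 + 18286 = 36565/2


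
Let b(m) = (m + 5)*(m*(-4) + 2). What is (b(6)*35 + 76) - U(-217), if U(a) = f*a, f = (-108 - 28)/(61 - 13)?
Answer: -54053/6 ≈ -9008.8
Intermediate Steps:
f = -17/6 (f = -136/48 = -136*1/48 = -17/6 ≈ -2.8333)
U(a) = -17*a/6
b(m) = (2 - 4*m)*(5 + m) (b(m) = (5 + m)*(-4*m + 2) = (5 + m)*(2 - 4*m) = (2 - 4*m)*(5 + m))
(b(6)*35 + 76) - U(-217) = ((10 - 18*6 - 4*6²)*35 + 76) - (-17)*(-217)/6 = ((10 - 108 - 4*36)*35 + 76) - 1*3689/6 = ((10 - 108 - 144)*35 + 76) - 3689/6 = (-242*35 + 76) - 3689/6 = (-8470 + 76) - 3689/6 = -8394 - 3689/6 = -54053/6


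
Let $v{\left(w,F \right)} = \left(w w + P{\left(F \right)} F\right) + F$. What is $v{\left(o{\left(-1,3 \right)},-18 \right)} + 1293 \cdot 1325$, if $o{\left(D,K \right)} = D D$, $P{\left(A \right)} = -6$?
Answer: $1713316$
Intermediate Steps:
$o{\left(D,K \right)} = D^{2}$
$v{\left(w,F \right)} = w^{2} - 5 F$ ($v{\left(w,F \right)} = \left(w w - 6 F\right) + F = \left(w^{2} - 6 F\right) + F = w^{2} - 5 F$)
$v{\left(o{\left(-1,3 \right)},-18 \right)} + 1293 \cdot 1325 = \left(\left(\left(-1\right)^{2}\right)^{2} - -90\right) + 1293 \cdot 1325 = \left(1^{2} + 90\right) + 1713225 = \left(1 + 90\right) + 1713225 = 91 + 1713225 = 1713316$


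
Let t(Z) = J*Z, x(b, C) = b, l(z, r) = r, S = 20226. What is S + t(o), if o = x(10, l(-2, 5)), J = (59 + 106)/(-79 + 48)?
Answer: 625356/31 ≈ 20173.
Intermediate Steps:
J = -165/31 (J = 165/(-31) = 165*(-1/31) = -165/31 ≈ -5.3226)
o = 10
t(Z) = -165*Z/31
S + t(o) = 20226 - 165/31*10 = 20226 - 1650/31 = 625356/31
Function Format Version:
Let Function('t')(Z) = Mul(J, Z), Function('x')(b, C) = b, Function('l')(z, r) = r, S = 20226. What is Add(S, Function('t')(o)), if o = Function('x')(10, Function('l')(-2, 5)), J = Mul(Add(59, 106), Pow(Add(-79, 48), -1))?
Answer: Rational(625356, 31) ≈ 20173.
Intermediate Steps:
J = Rational(-165, 31) (J = Mul(165, Pow(-31, -1)) = Mul(165, Rational(-1, 31)) = Rational(-165, 31) ≈ -5.3226)
o = 10
Function('t')(Z) = Mul(Rational(-165, 31), Z)
Add(S, Function('t')(o)) = Add(20226, Mul(Rational(-165, 31), 10)) = Add(20226, Rational(-1650, 31)) = Rational(625356, 31)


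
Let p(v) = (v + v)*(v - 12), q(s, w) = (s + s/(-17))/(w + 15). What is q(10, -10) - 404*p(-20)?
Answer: -8791008/17 ≈ -5.1712e+5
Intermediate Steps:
q(s, w) = 16*s/(17*(15 + w)) (q(s, w) = (s + s*(-1/17))/(15 + w) = (s - s/17)/(15 + w) = (16*s/17)/(15 + w) = 16*s/(17*(15 + w)))
p(v) = 2*v*(-12 + v) (p(v) = (2*v)*(-12 + v) = 2*v*(-12 + v))
q(10, -10) - 404*p(-20) = (16/17)*10/(15 - 10) - 808*(-20)*(-12 - 20) = (16/17)*10/5 - 808*(-20)*(-32) = (16/17)*10*(⅕) - 404*1280 = 32/17 - 517120 = -8791008/17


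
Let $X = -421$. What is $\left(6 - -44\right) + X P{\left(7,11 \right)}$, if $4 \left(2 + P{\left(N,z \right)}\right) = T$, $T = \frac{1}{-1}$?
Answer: $\frac{3989}{4} \approx 997.25$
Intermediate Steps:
$T = -1$
$P{\left(N,z \right)} = - \frac{9}{4}$ ($P{\left(N,z \right)} = -2 + \frac{1}{4} \left(-1\right) = -2 - \frac{1}{4} = - \frac{9}{4}$)
$\left(6 - -44\right) + X P{\left(7,11 \right)} = \left(6 - -44\right) - - \frac{3789}{4} = \left(6 + 44\right) + \frac{3789}{4} = 50 + \frac{3789}{4} = \frac{3989}{4}$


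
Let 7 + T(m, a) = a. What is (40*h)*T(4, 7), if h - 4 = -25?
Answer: 0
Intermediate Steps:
h = -21 (h = 4 - 25 = -21)
T(m, a) = -7 + a
(40*h)*T(4, 7) = (40*(-21))*(-7 + 7) = -840*0 = 0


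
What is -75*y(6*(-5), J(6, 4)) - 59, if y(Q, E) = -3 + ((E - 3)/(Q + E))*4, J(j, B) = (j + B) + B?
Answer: 1489/4 ≈ 372.25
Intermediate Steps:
J(j, B) = j + 2*B (J(j, B) = (B + j) + B = j + 2*B)
y(Q, E) = -3 + 4*(-3 + E)/(E + Q) (y(Q, E) = -3 + ((-3 + E)/(E + Q))*4 = -3 + 4*(-3 + E)/(E + Q))
-75*y(6*(-5), J(6, 4)) - 59 = -75*(-12 + (6 + 2*4) - 18*(-5))/((6 + 2*4) + 6*(-5)) - 59 = -75*(-12 + (6 + 8) - 3*(-30))/((6 + 8) - 30) - 59 = -75*(-12 + 14 + 90)/(14 - 30) - 59 = -75*92/(-16) - 59 = -(-75)*92/16 - 59 = -75*(-23/4) - 59 = 1725/4 - 59 = 1489/4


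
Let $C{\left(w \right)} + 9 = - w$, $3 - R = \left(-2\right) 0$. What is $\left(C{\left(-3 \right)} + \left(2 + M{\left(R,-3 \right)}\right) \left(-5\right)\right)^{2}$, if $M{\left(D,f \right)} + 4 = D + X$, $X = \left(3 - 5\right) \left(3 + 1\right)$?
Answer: $841$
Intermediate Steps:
$R = 3$ ($R = 3 - \left(-2\right) 0 = 3 - 0 = 3 + 0 = 3$)
$X = -8$ ($X = \left(-2\right) 4 = -8$)
$M{\left(D,f \right)} = -12 + D$ ($M{\left(D,f \right)} = -4 + \left(D - 8\right) = -4 + \left(-8 + D\right) = -12 + D$)
$C{\left(w \right)} = -9 - w$
$\left(C{\left(-3 \right)} + \left(2 + M{\left(R,-3 \right)}\right) \left(-5\right)\right)^{2} = \left(\left(-9 - -3\right) + \left(2 + \left(-12 + 3\right)\right) \left(-5\right)\right)^{2} = \left(\left(-9 + 3\right) + \left(2 - 9\right) \left(-5\right)\right)^{2} = \left(-6 - -35\right)^{2} = \left(-6 + 35\right)^{2} = 29^{2} = 841$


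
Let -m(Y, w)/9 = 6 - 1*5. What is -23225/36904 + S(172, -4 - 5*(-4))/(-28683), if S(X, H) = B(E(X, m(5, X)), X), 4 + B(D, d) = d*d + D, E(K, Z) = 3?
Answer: -195321523/117613048 ≈ -1.6607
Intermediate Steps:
m(Y, w) = -9 (m(Y, w) = -9*(6 - 1*5) = -9*(6 - 5) = -9*1 = -9)
B(D, d) = -4 + D + d² (B(D, d) = -4 + (d*d + D) = -4 + (d² + D) = -4 + (D + d²) = -4 + D + d²)
S(X, H) = -1 + X² (S(X, H) = -4 + 3 + X² = -1 + X²)
-23225/36904 + S(172, -4 - 5*(-4))/(-28683) = -23225/36904 + (-1 + 172²)/(-28683) = -23225*1/36904 + (-1 + 29584)*(-1/28683) = -23225/36904 + 29583*(-1/28683) = -23225/36904 - 3287/3187 = -195321523/117613048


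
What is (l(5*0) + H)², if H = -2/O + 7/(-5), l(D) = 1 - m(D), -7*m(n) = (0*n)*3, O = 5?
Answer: 16/25 ≈ 0.64000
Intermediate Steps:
m(n) = 0 (m(n) = -0*n*3/7 = -0*3 = -⅐*0 = 0)
l(D) = 1 (l(D) = 1 - 1*0 = 1 + 0 = 1)
H = -9/5 (H = -2/5 + 7/(-5) = -2*⅕ + 7*(-⅕) = -⅖ - 7/5 = -9/5 ≈ -1.8000)
(l(5*0) + H)² = (1 - 9/5)² = (-⅘)² = 16/25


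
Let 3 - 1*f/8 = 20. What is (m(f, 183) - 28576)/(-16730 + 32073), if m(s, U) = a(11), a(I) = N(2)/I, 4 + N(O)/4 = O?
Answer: -314344/168773 ≈ -1.8625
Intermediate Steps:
f = -136 (f = 24 - 8*20 = 24 - 160 = -136)
N(O) = -16 + 4*O
a(I) = -8/I (a(I) = (-16 + 4*2)/I = (-16 + 8)/I = -8/I)
m(s, U) = -8/11
(m(f, 183) - 28576)/(-16730 + 32073) = (-8/11 - 28576)/(-16730 + 32073) = -314344/11/15343 = -314344/11*1/15343 = -314344/168773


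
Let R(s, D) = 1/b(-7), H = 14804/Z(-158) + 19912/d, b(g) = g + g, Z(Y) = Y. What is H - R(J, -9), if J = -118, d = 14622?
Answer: -746035403/8085966 ≈ -92.263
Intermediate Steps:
b(g) = 2*g
H = -53329498/577569 (H = 14804/(-158) + 19912/14622 = 14804*(-1/158) + 19912*(1/14622) = -7402/79 + 9956/7311 = -53329498/577569 ≈ -92.334)
R(s, D) = -1/14 (R(s, D) = 1/(2*(-7)) = 1/(-14) = -1/14)
H - R(J, -9) = -53329498/577569 - 1*(-1/14) = -53329498/577569 + 1/14 = -746035403/8085966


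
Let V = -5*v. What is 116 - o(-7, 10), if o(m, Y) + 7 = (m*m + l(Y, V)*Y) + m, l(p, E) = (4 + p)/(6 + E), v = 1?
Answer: -59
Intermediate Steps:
V = -5 (V = -5*1 = -5)
l(p, E) = (4 + p)/(6 + E)
o(m, Y) = -7 + m + m² + Y*(4 + Y) (o(m, Y) = -7 + ((m*m + ((4 + Y)/(6 - 5))*Y) + m) = -7 + ((m² + ((4 + Y)/1)*Y) + m) = -7 + ((m² + (1*(4 + Y))*Y) + m) = -7 + ((m² + (4 + Y)*Y) + m) = -7 + ((m² + Y*(4 + Y)) + m) = -7 + (m + m² + Y*(4 + Y)) = -7 + m + m² + Y*(4 + Y))
116 - o(-7, 10) = 116 - (-7 - 7 + (-7)² + 10*(4 + 10)) = 116 - (-7 - 7 + 49 + 10*14) = 116 - (-7 - 7 + 49 + 140) = 116 - 1*175 = 116 - 175 = -59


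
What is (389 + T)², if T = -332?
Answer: 3249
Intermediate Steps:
(389 + T)² = (389 - 332)² = 57² = 3249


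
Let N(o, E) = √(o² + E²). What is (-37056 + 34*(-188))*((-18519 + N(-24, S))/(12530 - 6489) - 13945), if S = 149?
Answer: 3660939950272/6041 - 43448*√22777/6041 ≈ 6.0601e+8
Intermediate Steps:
N(o, E) = √(E² + o²)
(-37056 + 34*(-188))*((-18519 + N(-24, S))/(12530 - 6489) - 13945) = (-37056 + 34*(-188))*((-18519 + √(149² + (-24)²))/(12530 - 6489) - 13945) = (-37056 - 6392)*((-18519 + √(22201 + 576))/6041 - 13945) = -43448*((-18519 + √22777)*(1/6041) - 13945) = -43448*((-18519/6041 + √22777/6041) - 13945) = -43448*(-84260264/6041 + √22777/6041) = 3660939950272/6041 - 43448*√22777/6041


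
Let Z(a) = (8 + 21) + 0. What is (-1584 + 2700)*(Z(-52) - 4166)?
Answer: -4616892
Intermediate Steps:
Z(a) = 29 (Z(a) = 29 + 0 = 29)
(-1584 + 2700)*(Z(-52) - 4166) = (-1584 + 2700)*(29 - 4166) = 1116*(-4137) = -4616892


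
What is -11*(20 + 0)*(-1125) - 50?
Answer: 247450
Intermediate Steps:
-11*(20 + 0)*(-1125) - 50 = -11*20*(-1125) - 50 = -220*(-1125) - 50 = 247500 - 50 = 247450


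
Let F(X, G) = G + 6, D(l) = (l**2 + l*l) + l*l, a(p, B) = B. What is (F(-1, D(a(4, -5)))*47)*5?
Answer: 19035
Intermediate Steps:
D(l) = 3*l**2 (D(l) = (l**2 + l**2) + l**2 = 2*l**2 + l**2 = 3*l**2)
F(X, G) = 6 + G
(F(-1, D(a(4, -5)))*47)*5 = ((6 + 3*(-5)**2)*47)*5 = ((6 + 3*25)*47)*5 = ((6 + 75)*47)*5 = (81*47)*5 = 3807*5 = 19035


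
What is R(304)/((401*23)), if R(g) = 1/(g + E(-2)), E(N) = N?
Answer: 1/2785346 ≈ 3.5902e-7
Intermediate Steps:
R(g) = 1/(-2 + g) (R(g) = 1/(g - 2) = 1/(-2 + g))
R(304)/((401*23)) = 1/((-2 + 304)*((401*23))) = 1/(302*9223) = (1/302)*(1/9223) = 1/2785346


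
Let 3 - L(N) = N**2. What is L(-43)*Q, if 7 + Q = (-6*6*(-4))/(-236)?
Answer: 828854/59 ≈ 14048.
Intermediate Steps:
Q = -449/59 (Q = -7 + (-6*6*(-4))/(-236) = -7 - 36*(-4)*(-1/236) = -7 + 144*(-1/236) = -7 - 36/59 = -449/59 ≈ -7.6102)
L(N) = 3 - N**2
L(-43)*Q = (3 - 1*(-43)**2)*(-449/59) = (3 - 1*1849)*(-449/59) = (3 - 1849)*(-449/59) = -1846*(-449/59) = 828854/59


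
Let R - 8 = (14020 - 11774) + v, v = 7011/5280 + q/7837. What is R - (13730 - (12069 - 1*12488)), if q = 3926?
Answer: -164043937571/13793120 ≈ -11893.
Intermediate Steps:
v = 25224829/13793120 (v = 7011/5280 + 3926/7837 = 7011*(1/5280) + 3926*(1/7837) = 2337/1760 + 3926/7837 = 25224829/13793120 ≈ 1.8288)
R = 31114917309/13793120 (R = 8 + ((14020 - 11774) + 25224829/13793120) = 8 + (2246 + 25224829/13793120) = 8 + 31004572349/13793120 = 31114917309/13793120 ≈ 2255.8)
R - (13730 - (12069 - 1*12488)) = 31114917309/13793120 - (13730 - (12069 - 1*12488)) = 31114917309/13793120 - (13730 - (12069 - 12488)) = 31114917309/13793120 - (13730 - 1*(-419)) = 31114917309/13793120 - (13730 + 419) = 31114917309/13793120 - 1*14149 = 31114917309/13793120 - 14149 = -164043937571/13793120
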